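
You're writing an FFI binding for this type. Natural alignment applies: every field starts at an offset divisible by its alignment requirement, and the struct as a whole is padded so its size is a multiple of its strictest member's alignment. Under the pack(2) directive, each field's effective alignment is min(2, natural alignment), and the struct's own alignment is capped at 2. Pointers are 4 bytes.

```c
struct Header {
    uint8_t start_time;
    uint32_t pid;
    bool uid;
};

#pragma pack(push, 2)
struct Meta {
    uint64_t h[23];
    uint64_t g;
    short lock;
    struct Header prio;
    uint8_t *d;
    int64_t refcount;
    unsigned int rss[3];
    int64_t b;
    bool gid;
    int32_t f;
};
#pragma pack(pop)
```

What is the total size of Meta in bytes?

244 bytes

Header: @0: start_time [1B, align 1] → 1; +3 pad (align 4); @4: pid [4B, align 4] → 8; @8: uid [1B, align 1] → 9; +3 tail pad (align 4); size 12, align 4
@0: h [184B, align 2] → 184
@184: g [8B, align 2] → 192
@192: lock [2B, align 2] → 194
@194: prio [12B, align 2] → 206
@206: d [4B, align 2] → 210
@210: refcount [8B, align 2] → 218
@218: rss [12B, align 2] → 230
@230: b [8B, align 2] → 238
@238: gid [1B, align 1] → 239
+1 pad (align 2)
@240: f [4B, align 2] → 244
size 244, align 2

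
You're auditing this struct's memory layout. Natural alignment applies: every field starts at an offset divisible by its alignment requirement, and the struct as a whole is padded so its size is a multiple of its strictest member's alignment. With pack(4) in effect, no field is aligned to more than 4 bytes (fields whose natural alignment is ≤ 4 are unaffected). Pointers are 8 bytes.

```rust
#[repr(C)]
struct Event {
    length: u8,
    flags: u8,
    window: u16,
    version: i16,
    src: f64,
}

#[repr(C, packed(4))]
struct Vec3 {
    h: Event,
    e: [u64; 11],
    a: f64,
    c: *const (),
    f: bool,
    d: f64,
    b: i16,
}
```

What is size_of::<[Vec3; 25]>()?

3400

Event: length at 0 (size 1, align 1) → ends 1; flags at 1 (size 1, align 1) → ends 2; window at 2 (size 2, align 2) → ends 4; version at 4 (size 2, align 2) → ends 6; pad 2 to align 8 for src; src at 8 (size 8, align 8) → ends 16; total 16 bytes, alignment 8
h at 0 (size 16, align 4) → ends 16
e at 16 (size 88, align 4) → ends 104
a at 104 (size 8, align 4) → ends 112
c at 112 (size 8, align 4) → ends 120
f at 120 (size 1, align 1) → ends 121
pad 3 to align 4 for d
d at 124 (size 8, align 4) → ends 132
b at 132 (size 2, align 2) → ends 134
tail pad 2 to reach multiple of 4
total 136 bytes, alignment 4
array of 25: 25 × 136 = 3400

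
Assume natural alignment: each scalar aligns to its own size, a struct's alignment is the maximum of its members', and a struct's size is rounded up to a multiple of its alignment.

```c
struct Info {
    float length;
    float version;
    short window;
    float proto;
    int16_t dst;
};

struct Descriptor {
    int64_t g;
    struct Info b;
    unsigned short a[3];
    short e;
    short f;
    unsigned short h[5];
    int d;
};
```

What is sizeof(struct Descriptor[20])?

Info: 0..4  length  (4B, 4-aligned); 4..8  version  (4B, 4-aligned); 8..10  window  (2B, 2-aligned); 10..12  -- padding (2B); 12..16  proto  (4B, 4-aligned); 16..18  dst  (2B, 2-aligned); 18..20  -- tail padding (2B); sizeof = 20, alignof = 4
0..8  g  (8B, 8-aligned)
8..28  b  (20B, 4-aligned)
28..34  a  (6B, 2-aligned)
34..36  e  (2B, 2-aligned)
36..38  f  (2B, 2-aligned)
38..48  h  (10B, 2-aligned)
48..52  d  (4B, 4-aligned)
52..56  -- tail padding (4B)
sizeof = 56, alignof = 8
array of 20: 20 × 56 = 1120

1120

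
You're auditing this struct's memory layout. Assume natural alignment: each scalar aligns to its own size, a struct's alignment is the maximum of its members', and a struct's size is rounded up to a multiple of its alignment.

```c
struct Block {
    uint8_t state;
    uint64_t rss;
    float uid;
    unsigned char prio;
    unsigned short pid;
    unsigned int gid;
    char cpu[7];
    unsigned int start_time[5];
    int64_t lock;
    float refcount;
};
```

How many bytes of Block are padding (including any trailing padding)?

0..1  state  (1B, 1-aligned)
1..8  -- padding (7B)
8..16  rss  (8B, 8-aligned)
16..20  uid  (4B, 4-aligned)
20..21  prio  (1B, 1-aligned)
21..22  -- padding (1B)
22..24  pid  (2B, 2-aligned)
24..28  gid  (4B, 4-aligned)
28..35  cpu  (7B, 1-aligned)
35..36  -- padding (1B)
36..56  start_time  (20B, 4-aligned)
56..64  lock  (8B, 8-aligned)
64..68  refcount  (4B, 4-aligned)
68..72  -- tail padding (4B)
sizeof = 72, alignof = 8
data bytes 59, size 72 → padding 13

13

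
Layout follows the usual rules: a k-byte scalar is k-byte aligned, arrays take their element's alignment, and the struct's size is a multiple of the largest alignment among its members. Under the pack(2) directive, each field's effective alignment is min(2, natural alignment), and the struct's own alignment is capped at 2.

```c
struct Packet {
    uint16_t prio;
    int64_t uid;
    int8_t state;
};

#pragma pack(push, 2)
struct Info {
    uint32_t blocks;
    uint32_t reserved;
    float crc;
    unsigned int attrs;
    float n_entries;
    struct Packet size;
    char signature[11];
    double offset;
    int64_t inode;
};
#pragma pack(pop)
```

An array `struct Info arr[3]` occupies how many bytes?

216

Packet: 0..2  prio  (2B, 2-aligned); 2..8  -- padding (6B); 8..16  uid  (8B, 8-aligned); 16..17  state  (1B, 1-aligned); 17..24  -- tail padding (7B); sizeof = 24, alignof = 8
0..4  blocks  (4B, 2-aligned)
4..8  reserved  (4B, 2-aligned)
8..12  crc  (4B, 2-aligned)
12..16  attrs  (4B, 2-aligned)
16..20  n_entries  (4B, 2-aligned)
20..44  size  (24B, 2-aligned)
44..55  signature  (11B, 1-aligned)
55..56  -- padding (1B)
56..64  offset  (8B, 2-aligned)
64..72  inode  (8B, 2-aligned)
sizeof = 72, alignof = 2
array of 3: 3 × 72 = 216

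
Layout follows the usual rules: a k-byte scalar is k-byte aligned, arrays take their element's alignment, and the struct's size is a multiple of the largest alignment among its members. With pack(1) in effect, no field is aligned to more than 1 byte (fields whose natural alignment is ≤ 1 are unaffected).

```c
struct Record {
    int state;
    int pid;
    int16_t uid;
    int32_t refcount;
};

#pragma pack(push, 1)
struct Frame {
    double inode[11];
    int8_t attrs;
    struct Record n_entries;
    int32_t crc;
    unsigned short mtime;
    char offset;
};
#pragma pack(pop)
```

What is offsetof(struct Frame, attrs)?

Record: 0..4  state  (4B, 4-aligned); 4..8  pid  (4B, 4-aligned); 8..10  uid  (2B, 2-aligned); 10..12  -- padding (2B); 12..16  refcount  (4B, 4-aligned); sizeof = 16, alignof = 4
0..88  inode  (88B, 1-aligned)
88..89  attrs  (1B, 1-aligned)

88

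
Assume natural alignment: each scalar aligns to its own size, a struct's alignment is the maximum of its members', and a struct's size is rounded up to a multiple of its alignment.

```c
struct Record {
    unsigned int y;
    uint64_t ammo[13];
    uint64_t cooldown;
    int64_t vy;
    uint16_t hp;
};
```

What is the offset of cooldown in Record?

112

@0: y [4B, align 4] → 4
+4 pad (align 8)
@8: ammo [104B, align 8] → 112
@112: cooldown [8B, align 8] → 120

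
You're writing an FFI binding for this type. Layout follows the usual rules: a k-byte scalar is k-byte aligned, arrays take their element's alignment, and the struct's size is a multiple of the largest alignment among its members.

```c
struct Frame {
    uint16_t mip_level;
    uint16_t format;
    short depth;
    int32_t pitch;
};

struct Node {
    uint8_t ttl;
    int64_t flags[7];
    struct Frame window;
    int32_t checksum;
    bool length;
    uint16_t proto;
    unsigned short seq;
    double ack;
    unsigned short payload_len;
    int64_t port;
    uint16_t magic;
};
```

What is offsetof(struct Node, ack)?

Frame: 0..2  mip_level  (2B, 2-aligned); 2..4  format  (2B, 2-aligned); 4..6  depth  (2B, 2-aligned); 6..8  -- padding (2B); 8..12  pitch  (4B, 4-aligned); sizeof = 12, alignof = 4
0..1  ttl  (1B, 1-aligned)
1..8  -- padding (7B)
8..64  flags  (56B, 8-aligned)
64..76  window  (12B, 4-aligned)
76..80  checksum  (4B, 4-aligned)
80..81  length  (1B, 1-aligned)
81..82  -- padding (1B)
82..84  proto  (2B, 2-aligned)
84..86  seq  (2B, 2-aligned)
86..88  -- padding (2B)
88..96  ack  (8B, 8-aligned)

88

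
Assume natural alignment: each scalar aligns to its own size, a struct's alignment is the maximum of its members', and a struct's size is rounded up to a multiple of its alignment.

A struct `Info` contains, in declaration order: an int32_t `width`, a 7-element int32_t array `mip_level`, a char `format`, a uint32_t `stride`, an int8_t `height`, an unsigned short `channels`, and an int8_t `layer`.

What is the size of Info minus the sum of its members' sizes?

7

0..4  width  (4B, 4-aligned)
4..32  mip_level  (28B, 4-aligned)
32..33  format  (1B, 1-aligned)
33..36  -- padding (3B)
36..40  stride  (4B, 4-aligned)
40..41  height  (1B, 1-aligned)
41..42  -- padding (1B)
42..44  channels  (2B, 2-aligned)
44..45  layer  (1B, 1-aligned)
45..48  -- tail padding (3B)
sizeof = 48, alignof = 4
data bytes 41, size 48 → padding 7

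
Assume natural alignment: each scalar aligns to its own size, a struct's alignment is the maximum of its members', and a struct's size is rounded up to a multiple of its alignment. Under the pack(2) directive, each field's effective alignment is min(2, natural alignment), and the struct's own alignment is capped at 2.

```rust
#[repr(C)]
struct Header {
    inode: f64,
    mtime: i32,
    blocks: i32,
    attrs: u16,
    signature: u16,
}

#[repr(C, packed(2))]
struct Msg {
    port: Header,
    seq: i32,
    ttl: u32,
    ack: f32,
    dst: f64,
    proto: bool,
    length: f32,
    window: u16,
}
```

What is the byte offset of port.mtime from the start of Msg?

Header: 0..8  inode  (8B, 8-aligned); 8..12  mtime  (4B, 4-aligned); 12..16  blocks  (4B, 4-aligned); 16..18  attrs  (2B, 2-aligned); 18..20  signature  (2B, 2-aligned); 20..24  -- tail padding (4B); sizeof = 24, alignof = 8
0..24  port  (24B, 2-aligned)
within Header: mtime at 8
0 + 8 = 8

8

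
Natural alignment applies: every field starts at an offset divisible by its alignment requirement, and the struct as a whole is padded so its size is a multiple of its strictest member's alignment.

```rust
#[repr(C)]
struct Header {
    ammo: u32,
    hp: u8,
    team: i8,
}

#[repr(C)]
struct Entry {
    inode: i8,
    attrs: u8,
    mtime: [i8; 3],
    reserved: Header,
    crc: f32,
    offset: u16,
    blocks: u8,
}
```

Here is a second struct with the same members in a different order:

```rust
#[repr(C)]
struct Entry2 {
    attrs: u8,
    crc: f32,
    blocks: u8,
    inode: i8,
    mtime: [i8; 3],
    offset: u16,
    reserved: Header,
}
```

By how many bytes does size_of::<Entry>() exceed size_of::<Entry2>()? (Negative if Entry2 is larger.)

Header: ammo at 0 (size 4, align 4) → ends 4; hp at 4 (size 1, align 1) → ends 5; team at 5 (size 1, align 1) → ends 6; tail pad 2 to reach multiple of 4; total 8 bytes, alignment 4
inode at 0 (size 1, align 1) → ends 1
attrs at 1 (size 1, align 1) → ends 2
mtime at 2 (size 3, align 1) → ends 5
pad 3 to align 4 for reserved
reserved at 8 (size 8, align 4) → ends 16
crc at 16 (size 4, align 4) → ends 20
offset at 20 (size 2, align 2) → ends 22
blocks at 22 (size 1, align 1) → ends 23
tail pad 1 to reach multiple of 4
total 24 bytes, alignment 4
— Entry2 —
attrs at 0 (size 1, align 1) → ends 1
pad 3 to align 4 for crc
crc at 4 (size 4, align 4) → ends 8
blocks at 8 (size 1, align 1) → ends 9
inode at 9 (size 1, align 1) → ends 10
mtime at 10 (size 3, align 1) → ends 13
pad 1 to align 2 for offset
offset at 14 (size 2, align 2) → ends 16
reserved at 16 (size 8, align 4) → ends 24
total 24 bytes, alignment 4
24 − 24 = 0

0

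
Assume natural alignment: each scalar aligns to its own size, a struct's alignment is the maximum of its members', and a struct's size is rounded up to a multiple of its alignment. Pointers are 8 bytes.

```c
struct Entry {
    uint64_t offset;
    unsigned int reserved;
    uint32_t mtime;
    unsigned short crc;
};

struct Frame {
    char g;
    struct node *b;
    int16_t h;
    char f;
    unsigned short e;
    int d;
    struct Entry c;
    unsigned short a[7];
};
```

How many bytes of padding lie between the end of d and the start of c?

Entry: offset at 0 (size 8, align 8) → ends 8; reserved at 8 (size 4, align 4) → ends 12; mtime at 12 (size 4, align 4) → ends 16; crc at 16 (size 2, align 2) → ends 18; tail pad 6 to reach multiple of 8; total 24 bytes, alignment 8
g at 0 (size 1, align 1) → ends 1
pad 7 to align 8 for b
b at 8 (size 8, align 8) → ends 16
h at 16 (size 2, align 2) → ends 18
f at 18 (size 1, align 1) → ends 19
pad 1 to align 2 for e
e at 20 (size 2, align 2) → ends 22
pad 2 to align 4 for d
d at 24 (size 4, align 4) → ends 28
pad 4 to align 8 for c
c at 32 (size 24, align 8) → ends 56

4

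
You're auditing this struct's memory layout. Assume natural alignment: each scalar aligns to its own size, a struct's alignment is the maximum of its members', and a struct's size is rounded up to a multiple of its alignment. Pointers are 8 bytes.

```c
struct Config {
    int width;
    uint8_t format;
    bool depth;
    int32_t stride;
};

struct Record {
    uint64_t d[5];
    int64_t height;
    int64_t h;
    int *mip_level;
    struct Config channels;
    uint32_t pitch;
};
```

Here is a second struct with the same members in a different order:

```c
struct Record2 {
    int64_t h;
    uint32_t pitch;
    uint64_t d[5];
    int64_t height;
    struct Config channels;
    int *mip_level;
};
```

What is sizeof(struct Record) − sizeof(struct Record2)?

-8

Config: width at 0 (size 4, align 4) → ends 4; format at 4 (size 1, align 1) → ends 5; depth at 5 (size 1, align 1) → ends 6; pad 2 to align 4 for stride; stride at 8 (size 4, align 4) → ends 12; total 12 bytes, alignment 4
d at 0 (size 40, align 8) → ends 40
height at 40 (size 8, align 8) → ends 48
h at 48 (size 8, align 8) → ends 56
mip_level at 56 (size 8, align 8) → ends 64
channels at 64 (size 12, align 4) → ends 76
pitch at 76 (size 4, align 4) → ends 80
total 80 bytes, alignment 8
— Record2 —
h at 0 (size 8, align 8) → ends 8
pitch at 8 (size 4, align 4) → ends 12
pad 4 to align 8 for d
d at 16 (size 40, align 8) → ends 56
height at 56 (size 8, align 8) → ends 64
channels at 64 (size 12, align 4) → ends 76
pad 4 to align 8 for mip_level
mip_level at 80 (size 8, align 8) → ends 88
total 88 bytes, alignment 8
80 − 88 = -8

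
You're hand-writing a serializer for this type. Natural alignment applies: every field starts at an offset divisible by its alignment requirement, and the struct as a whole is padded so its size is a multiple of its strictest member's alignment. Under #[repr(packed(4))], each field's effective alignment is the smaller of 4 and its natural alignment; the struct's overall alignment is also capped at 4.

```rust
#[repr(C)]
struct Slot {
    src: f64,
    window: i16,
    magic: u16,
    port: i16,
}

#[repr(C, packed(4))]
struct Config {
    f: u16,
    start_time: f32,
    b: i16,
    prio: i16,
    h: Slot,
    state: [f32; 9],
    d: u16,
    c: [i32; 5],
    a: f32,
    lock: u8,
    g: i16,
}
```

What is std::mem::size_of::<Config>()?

Slot: @0: src [8B, align 8] → 8; @8: window [2B, align 2] → 10; @10: magic [2B, align 2] → 12; @12: port [2B, align 2] → 14; +2 tail pad (align 8); size 16, align 8
@0: f [2B, align 2] → 2
+2 pad (align 4)
@4: start_time [4B, align 4] → 8
@8: b [2B, align 2] → 10
@10: prio [2B, align 2] → 12
@12: h [16B, align 4] → 28
@28: state [36B, align 4] → 64
@64: d [2B, align 2] → 66
+2 pad (align 4)
@68: c [20B, align 4] → 88
@88: a [4B, align 4] → 92
@92: lock [1B, align 1] → 93
+1 pad (align 2)
@94: g [2B, align 2] → 96
size 96, align 4

96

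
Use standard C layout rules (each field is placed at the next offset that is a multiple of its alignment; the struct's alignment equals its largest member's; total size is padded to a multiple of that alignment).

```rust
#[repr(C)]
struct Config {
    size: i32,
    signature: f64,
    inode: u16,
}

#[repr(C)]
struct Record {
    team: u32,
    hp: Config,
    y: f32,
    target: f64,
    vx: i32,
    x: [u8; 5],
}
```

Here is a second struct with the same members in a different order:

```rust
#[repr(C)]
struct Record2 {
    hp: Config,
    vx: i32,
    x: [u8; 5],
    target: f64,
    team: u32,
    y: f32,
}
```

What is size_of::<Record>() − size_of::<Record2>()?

Config: @0: size [4B, align 4] → 4; +4 pad (align 8); @8: signature [8B, align 8] → 16; @16: inode [2B, align 2] → 18; +6 tail pad (align 8); size 24, align 8
@0: team [4B, align 4] → 4
+4 pad (align 8)
@8: hp [24B, align 8] → 32
@32: y [4B, align 4] → 36
+4 pad (align 8)
@40: target [8B, align 8] → 48
@48: vx [4B, align 4] → 52
@52: x [5B, align 1] → 57
+7 tail pad (align 8)
size 64, align 8
— Record2 —
@0: hp [24B, align 8] → 24
@24: vx [4B, align 4] → 28
@28: x [5B, align 1] → 33
+7 pad (align 8)
@40: target [8B, align 8] → 48
@48: team [4B, align 4] → 52
@52: y [4B, align 4] → 56
size 56, align 8
64 − 56 = 8

8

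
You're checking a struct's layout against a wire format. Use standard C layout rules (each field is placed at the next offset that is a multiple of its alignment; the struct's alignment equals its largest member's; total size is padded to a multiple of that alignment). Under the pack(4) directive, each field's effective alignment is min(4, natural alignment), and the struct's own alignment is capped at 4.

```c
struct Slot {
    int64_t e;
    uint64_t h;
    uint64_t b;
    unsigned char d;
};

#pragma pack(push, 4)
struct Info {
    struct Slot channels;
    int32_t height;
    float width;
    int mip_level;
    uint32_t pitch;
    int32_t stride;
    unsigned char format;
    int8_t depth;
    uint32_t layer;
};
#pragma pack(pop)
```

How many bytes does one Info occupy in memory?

60

Slot: @0: e [8B, align 8] → 8; @8: h [8B, align 8] → 16; @16: b [8B, align 8] → 24; @24: d [1B, align 1] → 25; +7 tail pad (align 8); size 32, align 8
@0: channels [32B, align 4] → 32
@32: height [4B, align 4] → 36
@36: width [4B, align 4] → 40
@40: mip_level [4B, align 4] → 44
@44: pitch [4B, align 4] → 48
@48: stride [4B, align 4] → 52
@52: format [1B, align 1] → 53
@53: depth [1B, align 1] → 54
+2 pad (align 4)
@56: layer [4B, align 4] → 60
size 60, align 4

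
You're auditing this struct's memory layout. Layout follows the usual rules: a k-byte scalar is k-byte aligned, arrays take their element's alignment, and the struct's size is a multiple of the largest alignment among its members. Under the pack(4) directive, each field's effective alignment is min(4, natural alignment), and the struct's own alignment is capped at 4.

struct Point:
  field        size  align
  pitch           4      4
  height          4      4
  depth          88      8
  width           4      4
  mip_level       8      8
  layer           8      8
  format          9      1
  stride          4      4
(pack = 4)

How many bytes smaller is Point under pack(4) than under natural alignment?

4

natural layout:
  0..4  pitch  (4B, 4-aligned)
  4..8  height  (4B, 4-aligned)
  8..96  depth  (88B, 8-aligned)
  96..100  width  (4B, 4-aligned)
  100..104  -- padding (4B)
  104..112  mip_level  (8B, 8-aligned)
  112..120  layer  (8B, 8-aligned)
  120..129  format  (9B, 1-aligned)
  129..132  -- padding (3B)
  132..136  stride  (4B, 4-aligned)
  sizeof = 136, alignof = 8
packed(4) layout:
  0..4  pitch  (4B, 4-aligned)
  4..8  height  (4B, 4-aligned)
  8..96  depth  (88B, 4-aligned)
  96..100  width  (4B, 4-aligned)
  100..108  mip_level  (8B, 4-aligned)
  108..116  layer  (8B, 4-aligned)
  116..125  format  (9B, 1-aligned)
  125..128  -- padding (3B)
  128..132  stride  (4B, 4-aligned)
  sizeof = 132, alignof = 4
136 − 132 = 4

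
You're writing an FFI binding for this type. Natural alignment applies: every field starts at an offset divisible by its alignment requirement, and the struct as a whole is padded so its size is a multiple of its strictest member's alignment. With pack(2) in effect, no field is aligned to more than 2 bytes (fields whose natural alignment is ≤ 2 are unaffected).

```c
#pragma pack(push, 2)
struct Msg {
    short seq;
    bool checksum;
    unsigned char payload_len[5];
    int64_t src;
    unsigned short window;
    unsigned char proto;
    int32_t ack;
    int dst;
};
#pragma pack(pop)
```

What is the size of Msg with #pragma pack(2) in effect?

0..2  seq  (2B, 2-aligned)
2..3  checksum  (1B, 1-aligned)
3..8  payload_len  (5B, 1-aligned)
8..16  src  (8B, 2-aligned)
16..18  window  (2B, 2-aligned)
18..19  proto  (1B, 1-aligned)
19..20  -- padding (1B)
20..24  ack  (4B, 2-aligned)
24..28  dst  (4B, 2-aligned)
sizeof = 28, alignof = 2

28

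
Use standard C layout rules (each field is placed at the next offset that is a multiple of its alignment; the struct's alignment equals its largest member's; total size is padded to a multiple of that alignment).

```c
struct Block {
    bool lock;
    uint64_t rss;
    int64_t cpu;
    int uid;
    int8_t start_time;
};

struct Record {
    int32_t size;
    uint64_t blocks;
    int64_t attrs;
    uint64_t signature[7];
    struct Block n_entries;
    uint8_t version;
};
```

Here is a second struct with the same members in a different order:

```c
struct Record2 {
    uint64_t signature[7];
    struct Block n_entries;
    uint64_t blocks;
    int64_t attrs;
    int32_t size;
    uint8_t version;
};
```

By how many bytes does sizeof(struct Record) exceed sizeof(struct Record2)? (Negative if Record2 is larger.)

8

Block: @0: lock [1B, align 1] → 1; +7 pad (align 8); @8: rss [8B, align 8] → 16; @16: cpu [8B, align 8] → 24; @24: uid [4B, align 4] → 28; @28: start_time [1B, align 1] → 29; +3 tail pad (align 8); size 32, align 8
@0: size [4B, align 4] → 4
+4 pad (align 8)
@8: blocks [8B, align 8] → 16
@16: attrs [8B, align 8] → 24
@24: signature [56B, align 8] → 80
@80: n_entries [32B, align 8] → 112
@112: version [1B, align 1] → 113
+7 tail pad (align 8)
size 120, align 8
— Record2 —
@0: signature [56B, align 8] → 56
@56: n_entries [32B, align 8] → 88
@88: blocks [8B, align 8] → 96
@96: attrs [8B, align 8] → 104
@104: size [4B, align 4] → 108
@108: version [1B, align 1] → 109
+3 tail pad (align 8)
size 112, align 8
120 − 112 = 8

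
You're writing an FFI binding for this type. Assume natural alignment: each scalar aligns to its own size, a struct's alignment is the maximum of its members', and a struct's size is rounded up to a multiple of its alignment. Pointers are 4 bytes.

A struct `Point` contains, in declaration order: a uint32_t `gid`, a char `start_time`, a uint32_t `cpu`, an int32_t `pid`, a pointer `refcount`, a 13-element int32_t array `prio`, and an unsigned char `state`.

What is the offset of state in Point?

gid at 0 (size 4, align 4) → ends 4
start_time at 4 (size 1, align 1) → ends 5
pad 3 to align 4 for cpu
cpu at 8 (size 4, align 4) → ends 12
pid at 12 (size 4, align 4) → ends 16
refcount at 16 (size 4, align 4) → ends 20
prio at 20 (size 52, align 4) → ends 72
state at 72 (size 1, align 1) → ends 73

72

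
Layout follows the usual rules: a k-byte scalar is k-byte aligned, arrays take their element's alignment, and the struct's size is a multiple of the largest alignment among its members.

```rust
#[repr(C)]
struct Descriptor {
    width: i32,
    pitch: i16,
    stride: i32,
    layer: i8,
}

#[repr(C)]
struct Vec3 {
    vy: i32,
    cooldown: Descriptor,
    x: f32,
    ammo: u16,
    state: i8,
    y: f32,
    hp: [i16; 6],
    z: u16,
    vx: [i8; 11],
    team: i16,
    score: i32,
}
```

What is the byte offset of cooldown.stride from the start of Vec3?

Descriptor: 0..4  width  (4B, 4-aligned); 4..6  pitch  (2B, 2-aligned); 6..8  -- padding (2B); 8..12  stride  (4B, 4-aligned); 12..13  layer  (1B, 1-aligned); 13..16  -- tail padding (3B); sizeof = 16, alignof = 4
0..4  vy  (4B, 4-aligned)
4..20  cooldown  (16B, 4-aligned)
within Descriptor: stride at 8
4 + 8 = 12

12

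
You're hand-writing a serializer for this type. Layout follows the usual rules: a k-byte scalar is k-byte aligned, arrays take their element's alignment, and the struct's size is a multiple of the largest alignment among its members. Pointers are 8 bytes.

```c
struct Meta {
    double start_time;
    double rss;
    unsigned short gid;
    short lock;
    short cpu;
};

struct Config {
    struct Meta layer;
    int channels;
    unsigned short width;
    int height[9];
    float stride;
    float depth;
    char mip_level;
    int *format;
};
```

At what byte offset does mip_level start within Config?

76

Meta: @0: start_time [8B, align 8] → 8; @8: rss [8B, align 8] → 16; @16: gid [2B, align 2] → 18; @18: lock [2B, align 2] → 20; @20: cpu [2B, align 2] → 22; +2 tail pad (align 8); size 24, align 8
@0: layer [24B, align 8] → 24
@24: channels [4B, align 4] → 28
@28: width [2B, align 2] → 30
+2 pad (align 4)
@32: height [36B, align 4] → 68
@68: stride [4B, align 4] → 72
@72: depth [4B, align 4] → 76
@76: mip_level [1B, align 1] → 77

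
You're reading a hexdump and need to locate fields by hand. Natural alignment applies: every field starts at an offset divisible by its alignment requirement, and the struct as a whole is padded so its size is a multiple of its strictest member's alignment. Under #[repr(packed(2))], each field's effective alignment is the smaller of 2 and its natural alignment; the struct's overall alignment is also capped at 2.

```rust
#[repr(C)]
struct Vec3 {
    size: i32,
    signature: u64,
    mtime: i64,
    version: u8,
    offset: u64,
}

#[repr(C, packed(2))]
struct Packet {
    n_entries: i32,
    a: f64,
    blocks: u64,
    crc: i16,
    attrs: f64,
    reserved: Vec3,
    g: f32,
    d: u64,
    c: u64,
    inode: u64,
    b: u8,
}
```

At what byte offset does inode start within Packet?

90

Vec3: @0: size [4B, align 4] → 4; +4 pad (align 8); @8: signature [8B, align 8] → 16; @16: mtime [8B, align 8] → 24; @24: version [1B, align 1] → 25; +7 pad (align 8); @32: offset [8B, align 8] → 40; size 40, align 8
@0: n_entries [4B, align 2] → 4
@4: a [8B, align 2] → 12
@12: blocks [8B, align 2] → 20
@20: crc [2B, align 2] → 22
@22: attrs [8B, align 2] → 30
@30: reserved [40B, align 2] → 70
@70: g [4B, align 2] → 74
@74: d [8B, align 2] → 82
@82: c [8B, align 2] → 90
@90: inode [8B, align 2] → 98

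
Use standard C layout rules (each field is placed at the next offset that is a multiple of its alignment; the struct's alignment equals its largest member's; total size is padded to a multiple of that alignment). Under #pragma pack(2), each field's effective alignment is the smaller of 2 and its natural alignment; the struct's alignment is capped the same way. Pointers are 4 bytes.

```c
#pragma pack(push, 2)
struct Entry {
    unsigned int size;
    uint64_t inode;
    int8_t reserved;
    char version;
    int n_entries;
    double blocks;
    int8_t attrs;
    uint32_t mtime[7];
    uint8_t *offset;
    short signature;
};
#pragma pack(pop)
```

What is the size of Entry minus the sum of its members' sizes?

size at 0 (size 4, align 2) → ends 4
inode at 4 (size 8, align 2) → ends 12
reserved at 12 (size 1, align 1) → ends 13
version at 13 (size 1, align 1) → ends 14
n_entries at 14 (size 4, align 2) → ends 18
blocks at 18 (size 8, align 2) → ends 26
attrs at 26 (size 1, align 1) → ends 27
pad 1 to align 2 for mtime
mtime at 28 (size 28, align 2) → ends 56
offset at 56 (size 4, align 2) → ends 60
signature at 60 (size 2, align 2) → ends 62
total 62 bytes, alignment 2
data bytes 61, size 62 → padding 1

1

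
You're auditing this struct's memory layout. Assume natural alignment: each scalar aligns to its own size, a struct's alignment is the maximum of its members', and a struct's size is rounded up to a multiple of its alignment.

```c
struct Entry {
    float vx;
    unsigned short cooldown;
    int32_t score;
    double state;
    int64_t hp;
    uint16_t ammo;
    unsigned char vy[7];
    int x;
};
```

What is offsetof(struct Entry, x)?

0..4  vx  (4B, 4-aligned)
4..6  cooldown  (2B, 2-aligned)
6..8  -- padding (2B)
8..12  score  (4B, 4-aligned)
12..16  -- padding (4B)
16..24  state  (8B, 8-aligned)
24..32  hp  (8B, 8-aligned)
32..34  ammo  (2B, 2-aligned)
34..41  vy  (7B, 1-aligned)
41..44  -- padding (3B)
44..48  x  (4B, 4-aligned)

44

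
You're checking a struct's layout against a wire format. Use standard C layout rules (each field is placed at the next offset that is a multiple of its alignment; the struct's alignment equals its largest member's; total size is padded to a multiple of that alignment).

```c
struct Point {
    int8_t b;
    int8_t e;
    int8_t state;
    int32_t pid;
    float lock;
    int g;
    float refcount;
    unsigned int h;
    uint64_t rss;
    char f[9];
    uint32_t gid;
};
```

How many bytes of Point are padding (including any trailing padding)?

4

@0: b [1B, align 1] → 1
@1: e [1B, align 1] → 2
@2: state [1B, align 1] → 3
+1 pad (align 4)
@4: pid [4B, align 4] → 8
@8: lock [4B, align 4] → 12
@12: g [4B, align 4] → 16
@16: refcount [4B, align 4] → 20
@20: h [4B, align 4] → 24
@24: rss [8B, align 8] → 32
@32: f [9B, align 1] → 41
+3 pad (align 4)
@44: gid [4B, align 4] → 48
size 48, align 8
data bytes 44, size 48 → padding 4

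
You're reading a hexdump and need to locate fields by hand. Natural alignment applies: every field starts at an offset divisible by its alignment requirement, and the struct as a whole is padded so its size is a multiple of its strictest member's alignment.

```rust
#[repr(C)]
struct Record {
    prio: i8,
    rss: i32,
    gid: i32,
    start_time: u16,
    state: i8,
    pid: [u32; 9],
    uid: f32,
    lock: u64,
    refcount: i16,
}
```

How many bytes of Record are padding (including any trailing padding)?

0..1  prio  (1B, 1-aligned)
1..4  -- padding (3B)
4..8  rss  (4B, 4-aligned)
8..12  gid  (4B, 4-aligned)
12..14  start_time  (2B, 2-aligned)
14..15  state  (1B, 1-aligned)
15..16  -- padding (1B)
16..52  pid  (36B, 4-aligned)
52..56  uid  (4B, 4-aligned)
56..64  lock  (8B, 8-aligned)
64..66  refcount  (2B, 2-aligned)
66..72  -- tail padding (6B)
sizeof = 72, alignof = 8
data bytes 62, size 72 → padding 10

10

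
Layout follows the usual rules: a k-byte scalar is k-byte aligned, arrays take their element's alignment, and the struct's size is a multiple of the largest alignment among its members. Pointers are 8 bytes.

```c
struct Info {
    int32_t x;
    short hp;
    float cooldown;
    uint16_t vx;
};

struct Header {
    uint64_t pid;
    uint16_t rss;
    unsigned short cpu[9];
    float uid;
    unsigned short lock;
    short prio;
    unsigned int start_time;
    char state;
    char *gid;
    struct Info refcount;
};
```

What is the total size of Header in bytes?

Info: x at 0 (size 4, align 4) → ends 4; hp at 4 (size 2, align 2) → ends 6; pad 2 to align 4 for cooldown; cooldown at 8 (size 4, align 4) → ends 12; vx at 12 (size 2, align 2) → ends 14; tail pad 2 to reach multiple of 4; total 16 bytes, alignment 4
pid at 0 (size 8, align 8) → ends 8
rss at 8 (size 2, align 2) → ends 10
cpu at 10 (size 18, align 2) → ends 28
uid at 28 (size 4, align 4) → ends 32
lock at 32 (size 2, align 2) → ends 34
prio at 34 (size 2, align 2) → ends 36
start_time at 36 (size 4, align 4) → ends 40
state at 40 (size 1, align 1) → ends 41
pad 7 to align 8 for gid
gid at 48 (size 8, align 8) → ends 56
refcount at 56 (size 16, align 4) → ends 72
total 72 bytes, alignment 8

72 bytes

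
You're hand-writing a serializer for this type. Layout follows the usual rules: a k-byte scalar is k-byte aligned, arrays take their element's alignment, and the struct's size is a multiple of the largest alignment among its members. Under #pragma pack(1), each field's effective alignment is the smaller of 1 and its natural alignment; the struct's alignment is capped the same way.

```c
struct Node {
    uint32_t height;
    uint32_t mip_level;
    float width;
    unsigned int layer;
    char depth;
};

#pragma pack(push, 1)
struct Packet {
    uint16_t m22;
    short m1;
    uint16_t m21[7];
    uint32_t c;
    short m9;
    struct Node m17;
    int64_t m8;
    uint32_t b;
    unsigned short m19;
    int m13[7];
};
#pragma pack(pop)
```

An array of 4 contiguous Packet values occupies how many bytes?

Node: height at 0 (size 4, align 4) → ends 4; mip_level at 4 (size 4, align 4) → ends 8; width at 8 (size 4, align 4) → ends 12; layer at 12 (size 4, align 4) → ends 16; depth at 16 (size 1, align 1) → ends 17; tail pad 3 to reach multiple of 4; total 20 bytes, alignment 4
m22 at 0 (size 2, align 1) → ends 2
m1 at 2 (size 2, align 1) → ends 4
m21 at 4 (size 14, align 1) → ends 18
c at 18 (size 4, align 1) → ends 22
m9 at 22 (size 2, align 1) → ends 24
m17 at 24 (size 20, align 1) → ends 44
m8 at 44 (size 8, align 1) → ends 52
b at 52 (size 4, align 1) → ends 56
m19 at 56 (size 2, align 1) → ends 58
m13 at 58 (size 28, align 1) → ends 86
total 86 bytes, alignment 1
array of 4: 4 × 86 = 344

344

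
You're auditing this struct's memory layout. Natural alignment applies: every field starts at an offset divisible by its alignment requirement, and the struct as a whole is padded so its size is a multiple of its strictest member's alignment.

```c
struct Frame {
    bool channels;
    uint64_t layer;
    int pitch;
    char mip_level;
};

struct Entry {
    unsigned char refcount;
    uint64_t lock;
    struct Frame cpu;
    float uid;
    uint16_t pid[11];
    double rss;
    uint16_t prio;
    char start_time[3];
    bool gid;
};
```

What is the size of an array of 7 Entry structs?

616

Frame: @0: channels [1B, align 1] → 1; +7 pad (align 8); @8: layer [8B, align 8] → 16; @16: pitch [4B, align 4] → 20; @20: mip_level [1B, align 1] → 21; +3 tail pad (align 8); size 24, align 8
@0: refcount [1B, align 1] → 1
+7 pad (align 8)
@8: lock [8B, align 8] → 16
@16: cpu [24B, align 8] → 40
@40: uid [4B, align 4] → 44
@44: pid [22B, align 2] → 66
+6 pad (align 8)
@72: rss [8B, align 8] → 80
@80: prio [2B, align 2] → 82
@82: start_time [3B, align 1] → 85
@85: gid [1B, align 1] → 86
+2 tail pad (align 8)
size 88, align 8
array of 7: 7 × 88 = 616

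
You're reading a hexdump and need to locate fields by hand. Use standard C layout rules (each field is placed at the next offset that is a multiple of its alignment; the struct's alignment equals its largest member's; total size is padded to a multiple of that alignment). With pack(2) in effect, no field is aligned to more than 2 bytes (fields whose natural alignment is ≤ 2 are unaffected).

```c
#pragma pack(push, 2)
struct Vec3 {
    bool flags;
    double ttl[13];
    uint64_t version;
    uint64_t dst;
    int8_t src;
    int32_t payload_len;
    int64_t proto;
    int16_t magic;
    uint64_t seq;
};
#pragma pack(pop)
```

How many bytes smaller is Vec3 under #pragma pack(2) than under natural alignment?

natural layout:
  flags at 0 (size 1, align 1) → ends 1
  pad 7 to align 8 for ttl
  ttl at 8 (size 104, align 8) → ends 112
  version at 112 (size 8, align 8) → ends 120
  dst at 120 (size 8, align 8) → ends 128
  src at 128 (size 1, align 1) → ends 129
  pad 3 to align 4 for payload_len
  payload_len at 132 (size 4, align 4) → ends 136
  proto at 136 (size 8, align 8) → ends 144
  magic at 144 (size 2, align 2) → ends 146
  pad 6 to align 8 for seq
  seq at 152 (size 8, align 8) → ends 160
  total 160 bytes, alignment 8
packed(2) layout:
  flags at 0 (size 1, align 1) → ends 1
  pad 1 to align 2 for ttl
  ttl at 2 (size 104, align 2) → ends 106
  version at 106 (size 8, align 2) → ends 114
  dst at 114 (size 8, align 2) → ends 122
  src at 122 (size 1, align 1) → ends 123
  pad 1 to align 2 for payload_len
  payload_len at 124 (size 4, align 2) → ends 128
  proto at 128 (size 8, align 2) → ends 136
  magic at 136 (size 2, align 2) → ends 138
  seq at 138 (size 8, align 2) → ends 146
  total 146 bytes, alignment 2
160 − 146 = 14

14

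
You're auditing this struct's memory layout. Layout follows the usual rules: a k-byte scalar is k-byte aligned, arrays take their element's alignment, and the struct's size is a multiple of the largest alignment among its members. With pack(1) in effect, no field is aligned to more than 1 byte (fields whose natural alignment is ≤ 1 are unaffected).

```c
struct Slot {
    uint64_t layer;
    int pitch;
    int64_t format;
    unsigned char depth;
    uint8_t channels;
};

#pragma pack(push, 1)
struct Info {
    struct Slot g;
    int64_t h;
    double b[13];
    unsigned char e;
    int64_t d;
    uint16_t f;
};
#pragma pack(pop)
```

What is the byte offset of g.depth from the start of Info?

Slot: @0: layer [8B, align 8] → 8; @8: pitch [4B, align 4] → 12; +4 pad (align 8); @16: format [8B, align 8] → 24; @24: depth [1B, align 1] → 25; @25: channels [1B, align 1] → 26; +6 tail pad (align 8); size 32, align 8
@0: g [32B, align 1] → 32
within Slot: depth at 24
0 + 24 = 24

24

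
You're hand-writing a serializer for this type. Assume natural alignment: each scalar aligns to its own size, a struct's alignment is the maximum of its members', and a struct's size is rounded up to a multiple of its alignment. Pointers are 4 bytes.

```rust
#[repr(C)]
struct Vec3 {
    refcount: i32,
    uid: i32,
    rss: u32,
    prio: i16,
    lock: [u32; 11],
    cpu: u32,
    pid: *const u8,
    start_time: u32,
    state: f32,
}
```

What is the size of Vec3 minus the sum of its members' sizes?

2

refcount at 0 (size 4, align 4) → ends 4
uid at 4 (size 4, align 4) → ends 8
rss at 8 (size 4, align 4) → ends 12
prio at 12 (size 2, align 2) → ends 14
pad 2 to align 4 for lock
lock at 16 (size 44, align 4) → ends 60
cpu at 60 (size 4, align 4) → ends 64
pid at 64 (size 4, align 4) → ends 68
start_time at 68 (size 4, align 4) → ends 72
state at 72 (size 4, align 4) → ends 76
total 76 bytes, alignment 4
data bytes 74, size 76 → padding 2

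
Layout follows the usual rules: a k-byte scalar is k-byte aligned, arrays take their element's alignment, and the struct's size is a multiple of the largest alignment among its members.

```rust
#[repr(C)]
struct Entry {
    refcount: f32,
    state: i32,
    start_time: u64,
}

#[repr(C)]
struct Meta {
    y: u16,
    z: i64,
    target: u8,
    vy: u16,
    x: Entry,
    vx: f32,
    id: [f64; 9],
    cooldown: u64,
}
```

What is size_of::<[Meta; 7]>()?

896

Entry: 0..4  refcount  (4B, 4-aligned); 4..8  state  (4B, 4-aligned); 8..16  start_time  (8B, 8-aligned); sizeof = 16, alignof = 8
0..2  y  (2B, 2-aligned)
2..8  -- padding (6B)
8..16  z  (8B, 8-aligned)
16..17  target  (1B, 1-aligned)
17..18  -- padding (1B)
18..20  vy  (2B, 2-aligned)
20..24  -- padding (4B)
24..40  x  (16B, 8-aligned)
40..44  vx  (4B, 4-aligned)
44..48  -- padding (4B)
48..120  id  (72B, 8-aligned)
120..128  cooldown  (8B, 8-aligned)
sizeof = 128, alignof = 8
array of 7: 7 × 128 = 896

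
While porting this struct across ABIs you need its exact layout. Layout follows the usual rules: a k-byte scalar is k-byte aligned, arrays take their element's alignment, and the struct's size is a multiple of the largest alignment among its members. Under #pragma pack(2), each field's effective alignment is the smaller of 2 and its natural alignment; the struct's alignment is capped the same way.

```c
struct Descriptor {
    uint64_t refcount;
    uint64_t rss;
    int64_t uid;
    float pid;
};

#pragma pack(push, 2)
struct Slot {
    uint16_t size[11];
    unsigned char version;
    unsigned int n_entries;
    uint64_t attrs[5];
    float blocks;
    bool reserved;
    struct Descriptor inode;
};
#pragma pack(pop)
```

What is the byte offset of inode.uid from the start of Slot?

90

Descriptor: @0: refcount [8B, align 8] → 8; @8: rss [8B, align 8] → 16; @16: uid [8B, align 8] → 24; @24: pid [4B, align 4] → 28; +4 tail pad (align 8); size 32, align 8
@0: size [22B, align 2] → 22
@22: version [1B, align 1] → 23
+1 pad (align 2)
@24: n_entries [4B, align 2] → 28
@28: attrs [40B, align 2] → 68
@68: blocks [4B, align 2] → 72
@72: reserved [1B, align 1] → 73
+1 pad (align 2)
@74: inode [32B, align 2] → 106
within Descriptor: uid at 16
74 + 16 = 90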